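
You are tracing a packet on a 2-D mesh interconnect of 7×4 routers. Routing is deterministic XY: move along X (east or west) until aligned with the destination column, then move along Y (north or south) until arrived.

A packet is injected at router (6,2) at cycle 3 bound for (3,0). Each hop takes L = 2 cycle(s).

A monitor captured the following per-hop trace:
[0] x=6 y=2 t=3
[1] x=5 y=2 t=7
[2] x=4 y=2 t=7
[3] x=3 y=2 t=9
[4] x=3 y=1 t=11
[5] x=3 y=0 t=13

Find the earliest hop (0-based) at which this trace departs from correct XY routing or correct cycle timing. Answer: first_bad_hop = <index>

first_bad_hop = 1

[1] (-1,+0) / 4c ⇒ BAD: Δcyc=4≠L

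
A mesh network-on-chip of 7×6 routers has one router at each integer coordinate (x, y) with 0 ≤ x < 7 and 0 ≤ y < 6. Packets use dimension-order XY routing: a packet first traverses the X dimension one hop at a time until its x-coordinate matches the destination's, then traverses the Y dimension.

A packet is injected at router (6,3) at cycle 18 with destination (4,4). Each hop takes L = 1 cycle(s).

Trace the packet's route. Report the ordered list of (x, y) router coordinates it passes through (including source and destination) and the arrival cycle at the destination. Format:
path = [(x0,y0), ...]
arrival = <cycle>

t=18: at (6,3)
t=19: at (5,3) after W
t=20: at (4,3) after W
t=21: at (4,4) after N

path = [(6,3), (5,3), (4,3), (4,4)]
arrival = 21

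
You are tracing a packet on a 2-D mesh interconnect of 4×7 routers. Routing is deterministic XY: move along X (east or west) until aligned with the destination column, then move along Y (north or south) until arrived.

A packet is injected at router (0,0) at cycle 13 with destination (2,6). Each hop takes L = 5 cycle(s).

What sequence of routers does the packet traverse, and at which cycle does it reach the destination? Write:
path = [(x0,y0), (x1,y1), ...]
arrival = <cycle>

path = [(0,0), (1,0), (2,0), (2,1), (2,2), (2,3), (2,4), (2,5), (2,6)]
arrival = 53

#0 — 0,0 | c13
#1 — 1,0 | c18 | E
#2 — 2,0 | c23 | E
#3 — 2,1 | c28 | N
#4 — 2,2 | c33 | N
#5 — 2,3 | c38 | N
#6 — 2,4 | c43 | N
#7 — 2,5 | c48 | N
#8 — 2,6 | c53 | N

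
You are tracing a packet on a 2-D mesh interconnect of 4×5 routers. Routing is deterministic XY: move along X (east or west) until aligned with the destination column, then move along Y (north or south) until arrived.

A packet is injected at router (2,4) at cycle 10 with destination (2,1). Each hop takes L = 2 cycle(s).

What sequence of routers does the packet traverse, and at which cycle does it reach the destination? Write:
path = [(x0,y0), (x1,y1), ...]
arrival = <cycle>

#0 — 2,4 | c10
#1 — 2,3 | c12 | S
#2 — 2,2 | c14 | S
#3 — 2,1 | c16 | S

path = [(2,4), (2,3), (2,2), (2,1)]
arrival = 16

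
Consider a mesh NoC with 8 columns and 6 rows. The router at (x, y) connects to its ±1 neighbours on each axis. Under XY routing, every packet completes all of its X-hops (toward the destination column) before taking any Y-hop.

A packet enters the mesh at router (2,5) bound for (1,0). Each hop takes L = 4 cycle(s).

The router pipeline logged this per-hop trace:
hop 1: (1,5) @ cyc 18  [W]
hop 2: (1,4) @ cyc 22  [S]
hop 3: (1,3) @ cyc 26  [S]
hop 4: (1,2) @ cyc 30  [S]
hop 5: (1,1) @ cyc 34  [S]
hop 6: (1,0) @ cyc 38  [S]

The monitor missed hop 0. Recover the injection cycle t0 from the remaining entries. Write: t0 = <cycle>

t0 = 14

cyc[1] = 18 and cyc[k] = t0 + k·L for every k.
t0 = cyc[1] − L = 18 − 4 = 14.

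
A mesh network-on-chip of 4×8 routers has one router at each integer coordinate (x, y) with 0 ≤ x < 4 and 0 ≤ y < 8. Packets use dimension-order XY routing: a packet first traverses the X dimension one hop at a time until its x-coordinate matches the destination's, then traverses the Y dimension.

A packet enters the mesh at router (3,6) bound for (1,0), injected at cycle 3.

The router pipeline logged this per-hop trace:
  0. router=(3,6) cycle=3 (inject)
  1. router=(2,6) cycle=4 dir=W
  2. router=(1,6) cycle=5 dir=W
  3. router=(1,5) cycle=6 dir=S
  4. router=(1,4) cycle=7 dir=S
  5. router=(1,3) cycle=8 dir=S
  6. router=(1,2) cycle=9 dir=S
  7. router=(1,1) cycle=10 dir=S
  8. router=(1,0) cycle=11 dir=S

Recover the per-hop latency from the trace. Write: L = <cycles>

L = 1

Between hops 0 and 1 the cycle counter advances 4 − 3 = 1.
Per-hop latency L = Δcyc = 1.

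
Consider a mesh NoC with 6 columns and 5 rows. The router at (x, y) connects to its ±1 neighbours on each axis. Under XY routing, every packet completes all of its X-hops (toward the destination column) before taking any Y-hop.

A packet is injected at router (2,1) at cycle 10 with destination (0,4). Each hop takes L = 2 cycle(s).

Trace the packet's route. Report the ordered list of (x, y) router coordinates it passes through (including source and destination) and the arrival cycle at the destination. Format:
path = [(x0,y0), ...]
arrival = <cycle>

path = [(2,1), (1,1), (0,1), (0,2), (0,3), (0,4)]
arrival = 20

#0 — 2,1 | c10
#1 — 1,1 | c12 | W
#2 — 0,1 | c14 | W
#3 — 0,2 | c16 | N
#4 — 0,3 | c18 | N
#5 — 0,4 | c20 | N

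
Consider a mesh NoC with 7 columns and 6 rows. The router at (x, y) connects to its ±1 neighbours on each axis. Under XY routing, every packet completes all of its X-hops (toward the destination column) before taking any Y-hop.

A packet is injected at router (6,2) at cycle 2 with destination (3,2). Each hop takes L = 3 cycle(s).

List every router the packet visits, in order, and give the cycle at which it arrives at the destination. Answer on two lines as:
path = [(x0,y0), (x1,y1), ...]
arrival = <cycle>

src (6,2)  cyc=2
W→(5,2)  cyc=5
W→(4,2)  cyc=8
W→(3,2)  cyc=11

path = [(6,2), (5,2), (4,2), (3,2)]
arrival = 11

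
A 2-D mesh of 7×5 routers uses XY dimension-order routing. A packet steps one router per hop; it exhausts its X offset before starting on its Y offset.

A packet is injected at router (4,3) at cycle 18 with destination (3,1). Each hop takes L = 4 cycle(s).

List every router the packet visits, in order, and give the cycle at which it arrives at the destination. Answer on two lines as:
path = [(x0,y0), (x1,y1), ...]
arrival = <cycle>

  0. router=(4,3) cycle=18 (inject)
  1. router=(3,3) cycle=22 dir=W
  2. router=(3,2) cycle=26 dir=S
  3. router=(3,1) cycle=30 dir=S

path = [(4,3), (3,3), (3,2), (3,1)]
arrival = 30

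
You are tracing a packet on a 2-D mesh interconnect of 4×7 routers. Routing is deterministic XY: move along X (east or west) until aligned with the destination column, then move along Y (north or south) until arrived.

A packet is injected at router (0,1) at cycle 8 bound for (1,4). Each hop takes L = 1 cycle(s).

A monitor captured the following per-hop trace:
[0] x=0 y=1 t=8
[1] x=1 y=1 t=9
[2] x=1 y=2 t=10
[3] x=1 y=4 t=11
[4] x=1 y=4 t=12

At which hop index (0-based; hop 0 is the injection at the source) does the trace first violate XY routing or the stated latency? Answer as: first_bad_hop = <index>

first_bad_hop = 3

[1] (+1,+0) / 1c ⇒ ok
[2] (+0,+1) / 1c ⇒ ok
[3] (+0,+2) / 1c ⇒ BAD: non-unit step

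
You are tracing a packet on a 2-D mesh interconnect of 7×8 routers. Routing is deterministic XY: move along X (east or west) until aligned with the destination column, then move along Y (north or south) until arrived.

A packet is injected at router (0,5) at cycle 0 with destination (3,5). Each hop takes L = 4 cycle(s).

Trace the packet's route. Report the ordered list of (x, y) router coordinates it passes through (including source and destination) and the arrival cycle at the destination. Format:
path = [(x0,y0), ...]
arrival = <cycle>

#0 — 0,5 | c0
#1 — 1,5 | c4 | E
#2 — 2,5 | c8 | E
#3 — 3,5 | c12 | E

path = [(0,5), (1,5), (2,5), (3,5)]
arrival = 12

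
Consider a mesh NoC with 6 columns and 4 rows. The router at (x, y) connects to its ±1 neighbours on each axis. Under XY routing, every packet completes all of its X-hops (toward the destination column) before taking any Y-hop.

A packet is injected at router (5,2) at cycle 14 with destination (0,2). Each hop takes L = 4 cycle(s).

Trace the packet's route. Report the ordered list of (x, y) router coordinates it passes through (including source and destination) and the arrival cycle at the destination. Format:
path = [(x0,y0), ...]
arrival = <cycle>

path = [(5,2), (4,2), (3,2), (2,2), (1,2), (0,2)]
arrival = 34

#0 — 5,2 | c14
#1 — 4,2 | c18 | W
#2 — 3,2 | c22 | W
#3 — 2,2 | c26 | W
#4 — 1,2 | c30 | W
#5 — 0,2 | c34 | W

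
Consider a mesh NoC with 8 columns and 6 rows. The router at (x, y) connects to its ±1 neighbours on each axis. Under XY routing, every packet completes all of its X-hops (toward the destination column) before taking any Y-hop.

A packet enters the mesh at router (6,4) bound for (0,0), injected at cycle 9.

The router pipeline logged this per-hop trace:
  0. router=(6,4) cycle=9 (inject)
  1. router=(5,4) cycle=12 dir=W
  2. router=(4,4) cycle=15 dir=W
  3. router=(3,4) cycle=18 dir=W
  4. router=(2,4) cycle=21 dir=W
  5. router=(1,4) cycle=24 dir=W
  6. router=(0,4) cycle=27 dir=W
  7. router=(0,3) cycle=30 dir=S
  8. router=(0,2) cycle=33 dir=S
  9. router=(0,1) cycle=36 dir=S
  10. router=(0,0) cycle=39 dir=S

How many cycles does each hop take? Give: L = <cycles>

L = 3

cyc[1] − cyc[0] = 12 − 9 = 3.
One hop costs L cycles, so L = 3.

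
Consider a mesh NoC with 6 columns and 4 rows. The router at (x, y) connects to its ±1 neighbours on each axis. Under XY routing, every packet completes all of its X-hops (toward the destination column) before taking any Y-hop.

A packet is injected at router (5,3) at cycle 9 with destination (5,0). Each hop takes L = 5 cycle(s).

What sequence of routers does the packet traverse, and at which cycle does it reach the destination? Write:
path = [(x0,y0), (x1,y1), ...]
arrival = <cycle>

[0] x=5 y=3 t=9
[1] x=5 y=2 t=14 →S
[2] x=5 y=1 t=19 →S
[3] x=5 y=0 t=24 →S

path = [(5,3), (5,2), (5,1), (5,0)]
arrival = 24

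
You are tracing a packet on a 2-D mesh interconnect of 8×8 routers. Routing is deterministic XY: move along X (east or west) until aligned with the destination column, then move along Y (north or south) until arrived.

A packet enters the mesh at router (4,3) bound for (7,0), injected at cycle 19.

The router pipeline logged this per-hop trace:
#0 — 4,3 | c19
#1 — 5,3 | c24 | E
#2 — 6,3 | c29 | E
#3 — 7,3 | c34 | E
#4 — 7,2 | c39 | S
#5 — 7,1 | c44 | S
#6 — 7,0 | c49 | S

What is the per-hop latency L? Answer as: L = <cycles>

L = 5

From hop 0 (19) to hop 1 (24): +5 cycles.
That increment is L by definition: L = 5.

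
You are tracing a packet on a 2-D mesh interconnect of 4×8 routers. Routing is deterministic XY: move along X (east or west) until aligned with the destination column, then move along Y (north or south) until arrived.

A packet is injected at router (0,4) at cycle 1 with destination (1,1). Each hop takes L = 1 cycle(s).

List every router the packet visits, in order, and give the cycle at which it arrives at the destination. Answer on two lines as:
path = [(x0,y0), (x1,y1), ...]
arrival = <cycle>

path = [(0,4), (1,4), (1,3), (1,2), (1,1)]
arrival = 5

[0] x=0 y=4 t=1
[1] x=1 y=4 t=2 →E
[2] x=1 y=3 t=3 →S
[3] x=1 y=2 t=4 →S
[4] x=1 y=1 t=5 →S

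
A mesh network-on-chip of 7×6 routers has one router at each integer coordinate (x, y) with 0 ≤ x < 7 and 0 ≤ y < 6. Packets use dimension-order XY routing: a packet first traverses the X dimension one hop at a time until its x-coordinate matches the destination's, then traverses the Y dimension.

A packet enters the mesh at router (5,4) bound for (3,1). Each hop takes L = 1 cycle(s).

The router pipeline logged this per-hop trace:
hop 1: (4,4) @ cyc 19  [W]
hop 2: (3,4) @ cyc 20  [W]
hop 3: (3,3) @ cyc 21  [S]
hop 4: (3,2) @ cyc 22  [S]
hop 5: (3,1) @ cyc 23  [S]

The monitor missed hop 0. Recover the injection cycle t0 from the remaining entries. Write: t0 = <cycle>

t0 = 18

cyc[1] = 19 and cyc[k] = t0 + k·L for every k.
Therefore t0 = 19 − L = 18.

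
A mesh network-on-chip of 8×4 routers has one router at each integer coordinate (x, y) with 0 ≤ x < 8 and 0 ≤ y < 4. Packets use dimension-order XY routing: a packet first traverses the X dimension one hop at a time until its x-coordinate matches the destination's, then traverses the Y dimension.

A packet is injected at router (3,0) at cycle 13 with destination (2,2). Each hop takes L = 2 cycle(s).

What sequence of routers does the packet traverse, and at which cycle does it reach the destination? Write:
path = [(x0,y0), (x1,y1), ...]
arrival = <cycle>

src (3,0)  cyc=13
W→(2,0)  cyc=15
N→(2,1)  cyc=17
N→(2,2)  cyc=19

path = [(3,0), (2,0), (2,1), (2,2)]
arrival = 19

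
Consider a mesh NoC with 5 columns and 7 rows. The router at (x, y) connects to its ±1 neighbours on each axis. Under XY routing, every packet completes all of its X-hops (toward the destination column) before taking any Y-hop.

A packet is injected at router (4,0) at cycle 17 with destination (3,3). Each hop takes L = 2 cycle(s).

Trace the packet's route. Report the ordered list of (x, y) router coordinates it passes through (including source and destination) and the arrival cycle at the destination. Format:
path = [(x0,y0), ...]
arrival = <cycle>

path = [(4,0), (3,0), (3,1), (3,2), (3,3)]
arrival = 25

[0] x=4 y=0 t=17
[1] x=3 y=0 t=19 →W
[2] x=3 y=1 t=21 →N
[3] x=3 y=2 t=23 →N
[4] x=3 y=3 t=25 →N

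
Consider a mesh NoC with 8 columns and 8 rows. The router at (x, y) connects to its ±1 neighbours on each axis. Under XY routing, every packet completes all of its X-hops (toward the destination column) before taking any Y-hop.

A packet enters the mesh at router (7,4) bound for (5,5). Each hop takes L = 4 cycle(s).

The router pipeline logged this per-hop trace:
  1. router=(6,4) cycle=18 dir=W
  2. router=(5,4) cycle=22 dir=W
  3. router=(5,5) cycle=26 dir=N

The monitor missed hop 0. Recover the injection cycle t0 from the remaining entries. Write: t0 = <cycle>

Hop 1 reached at cycle 18; hop k is at t0 + k·L.
So t0 = 18 − 1·4 = 14.

t0 = 14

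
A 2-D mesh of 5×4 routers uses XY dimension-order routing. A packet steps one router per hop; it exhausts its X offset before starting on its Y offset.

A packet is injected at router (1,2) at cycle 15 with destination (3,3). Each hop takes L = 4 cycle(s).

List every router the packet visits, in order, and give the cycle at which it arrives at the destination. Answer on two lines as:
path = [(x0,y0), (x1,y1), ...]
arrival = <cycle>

path = [(1,2), (2,2), (3,2), (3,3)]
arrival = 27

#0 — 1,2 | c15
#1 — 2,2 | c19 | E
#2 — 3,2 | c23 | E
#3 — 3,3 | c27 | N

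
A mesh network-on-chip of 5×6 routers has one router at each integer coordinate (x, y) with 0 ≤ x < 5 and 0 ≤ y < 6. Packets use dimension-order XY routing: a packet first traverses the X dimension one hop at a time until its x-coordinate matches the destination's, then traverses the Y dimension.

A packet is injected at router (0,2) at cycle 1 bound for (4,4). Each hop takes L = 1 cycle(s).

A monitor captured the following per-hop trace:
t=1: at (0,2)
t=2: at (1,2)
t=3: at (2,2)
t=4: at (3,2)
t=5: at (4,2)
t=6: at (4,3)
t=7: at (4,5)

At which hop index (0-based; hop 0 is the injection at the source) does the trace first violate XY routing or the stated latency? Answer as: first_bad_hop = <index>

first_bad_hop = 6

[1] (+1,+0) / 1c ⇒ ok
[2] (+1,+0) / 1c ⇒ ok
[3] (+1,+0) / 1c ⇒ ok
[4] (+1,+0) / 1c ⇒ ok
[5] (+0,+1) / 1c ⇒ ok
[6] (+0,+2) / 1c ⇒ BAD: non-unit step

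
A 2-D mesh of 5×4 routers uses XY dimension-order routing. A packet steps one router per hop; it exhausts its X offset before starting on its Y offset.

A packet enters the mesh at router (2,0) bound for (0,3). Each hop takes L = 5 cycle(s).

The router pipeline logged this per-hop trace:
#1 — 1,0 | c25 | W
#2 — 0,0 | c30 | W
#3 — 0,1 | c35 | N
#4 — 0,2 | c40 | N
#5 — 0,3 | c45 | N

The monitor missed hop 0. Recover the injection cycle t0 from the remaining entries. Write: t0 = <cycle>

The first recorded entry is hop 1 at cycle 25.
Subtract one hop: t0 = 25 − 5 = 20.

t0 = 20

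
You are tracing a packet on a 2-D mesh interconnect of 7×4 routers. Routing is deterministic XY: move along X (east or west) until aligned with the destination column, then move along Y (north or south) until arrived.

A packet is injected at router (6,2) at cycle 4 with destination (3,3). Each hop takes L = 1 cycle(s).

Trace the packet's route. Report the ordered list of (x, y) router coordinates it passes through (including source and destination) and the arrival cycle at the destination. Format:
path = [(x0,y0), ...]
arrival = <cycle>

path = [(6,2), (5,2), (4,2), (3,2), (3,3)]
arrival = 8

src (6,2)  cyc=4
W→(5,2)  cyc=5
W→(4,2)  cyc=6
W→(3,2)  cyc=7
N→(3,3)  cyc=8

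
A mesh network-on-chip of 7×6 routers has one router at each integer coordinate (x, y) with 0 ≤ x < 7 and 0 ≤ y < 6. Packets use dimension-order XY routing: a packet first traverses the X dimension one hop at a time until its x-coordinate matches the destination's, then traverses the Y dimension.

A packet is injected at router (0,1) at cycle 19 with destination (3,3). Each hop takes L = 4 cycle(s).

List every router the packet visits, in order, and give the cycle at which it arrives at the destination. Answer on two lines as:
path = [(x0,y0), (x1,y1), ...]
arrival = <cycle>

path = [(0,1), (1,1), (2,1), (3,1), (3,2), (3,3)]
arrival = 39

#0 — 0,1 | c19
#1 — 1,1 | c23 | E
#2 — 2,1 | c27 | E
#3 — 3,1 | c31 | E
#4 — 3,2 | c35 | N
#5 — 3,3 | c39 | N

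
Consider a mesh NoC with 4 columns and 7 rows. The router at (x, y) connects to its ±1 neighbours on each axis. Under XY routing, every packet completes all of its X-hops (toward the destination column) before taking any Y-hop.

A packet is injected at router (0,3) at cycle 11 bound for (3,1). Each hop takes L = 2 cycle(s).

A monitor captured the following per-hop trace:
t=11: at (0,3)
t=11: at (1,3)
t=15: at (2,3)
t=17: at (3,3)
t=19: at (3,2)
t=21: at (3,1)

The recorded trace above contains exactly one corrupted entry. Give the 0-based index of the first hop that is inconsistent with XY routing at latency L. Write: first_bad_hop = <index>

first_bad_hop = 1

check 1→ d=(1,0) cyc+0: BAD: Δcyc=0≠L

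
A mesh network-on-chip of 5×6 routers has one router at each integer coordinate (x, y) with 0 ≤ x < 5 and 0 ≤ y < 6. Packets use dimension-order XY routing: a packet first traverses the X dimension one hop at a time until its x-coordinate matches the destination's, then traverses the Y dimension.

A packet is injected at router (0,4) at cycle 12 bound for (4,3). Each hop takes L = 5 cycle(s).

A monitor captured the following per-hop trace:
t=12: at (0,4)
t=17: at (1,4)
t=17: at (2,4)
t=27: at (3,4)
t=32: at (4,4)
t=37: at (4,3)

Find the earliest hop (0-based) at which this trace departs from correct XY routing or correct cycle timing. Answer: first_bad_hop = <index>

first_bad_hop = 2

check 1→ d=(1,0) cyc+5: ok
check 2→ d=(1,0) cyc+0: BAD: Δcyc=0≠L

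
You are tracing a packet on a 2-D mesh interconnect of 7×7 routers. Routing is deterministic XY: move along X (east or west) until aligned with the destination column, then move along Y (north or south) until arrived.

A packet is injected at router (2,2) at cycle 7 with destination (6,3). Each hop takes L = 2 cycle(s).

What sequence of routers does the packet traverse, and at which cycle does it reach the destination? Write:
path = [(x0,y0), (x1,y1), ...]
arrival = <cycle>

t=7: at (2,2)
t=9: at (3,2) after E
t=11: at (4,2) after E
t=13: at (5,2) after E
t=15: at (6,2) after E
t=17: at (6,3) after N

path = [(2,2), (3,2), (4,2), (5,2), (6,2), (6,3)]
arrival = 17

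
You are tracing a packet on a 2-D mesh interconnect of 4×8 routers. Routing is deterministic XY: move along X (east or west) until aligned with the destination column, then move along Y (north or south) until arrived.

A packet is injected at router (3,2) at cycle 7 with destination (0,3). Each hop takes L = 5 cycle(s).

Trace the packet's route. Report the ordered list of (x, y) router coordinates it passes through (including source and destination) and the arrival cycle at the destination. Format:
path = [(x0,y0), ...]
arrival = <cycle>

#0 — 3,2 | c7
#1 — 2,2 | c12 | W
#2 — 1,2 | c17 | W
#3 — 0,2 | c22 | W
#4 — 0,3 | c27 | N

path = [(3,2), (2,2), (1,2), (0,2), (0,3)]
arrival = 27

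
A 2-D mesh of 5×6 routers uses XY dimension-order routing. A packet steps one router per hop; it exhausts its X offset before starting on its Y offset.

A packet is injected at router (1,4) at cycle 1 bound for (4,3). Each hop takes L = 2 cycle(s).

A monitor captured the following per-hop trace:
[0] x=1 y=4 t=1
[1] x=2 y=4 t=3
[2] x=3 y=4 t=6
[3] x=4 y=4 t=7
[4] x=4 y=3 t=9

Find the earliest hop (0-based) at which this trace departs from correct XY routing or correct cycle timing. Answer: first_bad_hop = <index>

first_bad_hop = 2

[1] (+1,+0) / 2c ⇒ ok
[2] (+1,+0) / 3c ⇒ BAD: Δcyc=3≠L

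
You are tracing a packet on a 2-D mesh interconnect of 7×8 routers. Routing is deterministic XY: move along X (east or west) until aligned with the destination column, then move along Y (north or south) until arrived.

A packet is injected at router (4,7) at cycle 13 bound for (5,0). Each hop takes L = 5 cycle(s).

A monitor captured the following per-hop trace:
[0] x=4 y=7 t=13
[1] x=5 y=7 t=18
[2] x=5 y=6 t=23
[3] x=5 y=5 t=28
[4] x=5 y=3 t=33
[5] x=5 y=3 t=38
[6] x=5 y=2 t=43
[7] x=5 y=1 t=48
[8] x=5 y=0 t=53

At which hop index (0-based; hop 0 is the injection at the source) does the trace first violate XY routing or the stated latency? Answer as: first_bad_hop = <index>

[1] (+1,+0) / 5c ⇒ ok
[2] (+0,-1) / 5c ⇒ ok
[3] (+0,-1) / 5c ⇒ ok
[4] (+0,-2) / 5c ⇒ BAD: non-unit step

first_bad_hop = 4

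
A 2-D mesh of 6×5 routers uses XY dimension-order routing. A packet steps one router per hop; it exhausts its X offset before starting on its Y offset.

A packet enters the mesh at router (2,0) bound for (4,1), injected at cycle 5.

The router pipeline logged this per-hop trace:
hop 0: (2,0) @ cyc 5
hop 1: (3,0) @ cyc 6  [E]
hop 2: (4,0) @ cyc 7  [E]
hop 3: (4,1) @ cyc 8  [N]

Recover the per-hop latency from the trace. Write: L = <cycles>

From hop 0 (5) to hop 1 (6): +1 cycles.
One hop costs L cycles, so L = 1.

L = 1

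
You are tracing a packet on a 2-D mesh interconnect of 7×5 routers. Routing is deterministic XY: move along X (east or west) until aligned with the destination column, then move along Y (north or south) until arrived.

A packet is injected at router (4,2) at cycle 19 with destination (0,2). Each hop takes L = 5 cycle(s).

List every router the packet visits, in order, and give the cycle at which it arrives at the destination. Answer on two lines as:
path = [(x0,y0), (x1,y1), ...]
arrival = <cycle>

src (4,2)  cyc=19
W→(3,2)  cyc=24
W→(2,2)  cyc=29
W→(1,2)  cyc=34
W→(0,2)  cyc=39

path = [(4,2), (3,2), (2,2), (1,2), (0,2)]
arrival = 39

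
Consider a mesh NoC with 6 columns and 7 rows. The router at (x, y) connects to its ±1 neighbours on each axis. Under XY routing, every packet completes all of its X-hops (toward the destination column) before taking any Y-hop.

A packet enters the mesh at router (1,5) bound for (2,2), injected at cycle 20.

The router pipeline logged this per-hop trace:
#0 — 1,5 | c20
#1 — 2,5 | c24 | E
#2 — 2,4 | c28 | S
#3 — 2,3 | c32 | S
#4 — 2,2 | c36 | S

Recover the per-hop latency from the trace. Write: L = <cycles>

L = 4

Δcyc across hop 0→1: 24 − 20 = 4.
One hop costs L cycles, so L = 4.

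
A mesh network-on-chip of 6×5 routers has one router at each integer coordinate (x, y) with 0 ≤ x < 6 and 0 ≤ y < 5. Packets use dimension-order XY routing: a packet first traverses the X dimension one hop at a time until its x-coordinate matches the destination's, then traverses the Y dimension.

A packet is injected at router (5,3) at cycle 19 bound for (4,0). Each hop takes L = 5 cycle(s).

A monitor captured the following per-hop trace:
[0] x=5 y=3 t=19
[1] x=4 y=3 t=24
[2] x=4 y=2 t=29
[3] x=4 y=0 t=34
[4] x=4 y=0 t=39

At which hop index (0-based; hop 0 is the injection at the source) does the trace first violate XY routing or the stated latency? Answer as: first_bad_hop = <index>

first_bad_hop = 3

check 1→ d=(-1,0) cyc+5: ok
check 2→ d=(0,-1) cyc+5: ok
check 3→ d=(0,-2) cyc+5: BAD: non-unit step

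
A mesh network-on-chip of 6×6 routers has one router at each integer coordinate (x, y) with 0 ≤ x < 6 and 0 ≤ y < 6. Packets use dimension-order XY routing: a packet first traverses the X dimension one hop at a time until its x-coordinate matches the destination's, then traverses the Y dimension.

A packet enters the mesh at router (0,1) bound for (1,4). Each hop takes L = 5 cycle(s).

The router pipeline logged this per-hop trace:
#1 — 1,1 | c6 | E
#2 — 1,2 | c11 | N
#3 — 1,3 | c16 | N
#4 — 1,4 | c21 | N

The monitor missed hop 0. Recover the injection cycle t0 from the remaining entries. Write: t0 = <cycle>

t0 = 1

cyc[1] = 6 and cyc[k] = t0 + k·L for every k.
Subtract one hop: t0 = 6 − 5 = 1.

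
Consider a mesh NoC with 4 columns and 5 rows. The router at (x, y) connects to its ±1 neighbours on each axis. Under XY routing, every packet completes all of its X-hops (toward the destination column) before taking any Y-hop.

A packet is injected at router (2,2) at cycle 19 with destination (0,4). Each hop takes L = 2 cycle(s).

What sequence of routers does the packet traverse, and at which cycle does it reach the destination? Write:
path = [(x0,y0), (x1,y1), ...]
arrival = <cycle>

path = [(2,2), (1,2), (0,2), (0,3), (0,4)]
arrival = 27

t=19: at (2,2)
t=21: at (1,2) after W
t=23: at (0,2) after W
t=25: at (0,3) after N
t=27: at (0,4) after N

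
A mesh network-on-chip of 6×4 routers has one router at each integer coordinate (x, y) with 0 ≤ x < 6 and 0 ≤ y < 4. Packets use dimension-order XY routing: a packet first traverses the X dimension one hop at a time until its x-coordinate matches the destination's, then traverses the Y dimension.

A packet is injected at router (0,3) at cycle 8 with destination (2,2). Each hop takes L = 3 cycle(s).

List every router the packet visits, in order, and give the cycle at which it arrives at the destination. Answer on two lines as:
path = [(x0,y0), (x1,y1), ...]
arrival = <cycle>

[0] x=0 y=3 t=8
[1] x=1 y=3 t=11 →E
[2] x=2 y=3 t=14 →E
[3] x=2 y=2 t=17 →S

path = [(0,3), (1,3), (2,3), (2,2)]
arrival = 17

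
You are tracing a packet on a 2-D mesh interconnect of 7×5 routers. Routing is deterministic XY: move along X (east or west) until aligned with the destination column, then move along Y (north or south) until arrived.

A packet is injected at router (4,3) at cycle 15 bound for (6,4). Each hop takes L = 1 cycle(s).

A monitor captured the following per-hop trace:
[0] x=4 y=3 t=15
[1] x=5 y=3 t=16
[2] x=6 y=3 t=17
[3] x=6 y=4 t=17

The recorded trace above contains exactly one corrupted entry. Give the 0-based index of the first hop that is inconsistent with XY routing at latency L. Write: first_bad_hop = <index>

first_bad_hop = 3

  1: Δx=+1 Δy=+0 Δt=1 [ok]
  2: Δx=+1 Δy=+0 Δt=1 [ok]
  3: Δx=+0 Δy=+1 Δt=0 [BAD: Δcyc=0≠L]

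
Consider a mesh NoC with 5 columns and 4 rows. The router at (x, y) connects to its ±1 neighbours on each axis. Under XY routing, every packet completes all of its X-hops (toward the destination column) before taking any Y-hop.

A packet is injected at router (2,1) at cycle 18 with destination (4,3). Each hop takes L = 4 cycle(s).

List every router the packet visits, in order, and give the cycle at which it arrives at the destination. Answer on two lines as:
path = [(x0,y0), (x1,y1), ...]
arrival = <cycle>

path = [(2,1), (3,1), (4,1), (4,2), (4,3)]
arrival = 34

  0. router=(2,1) cycle=18 (inject)
  1. router=(3,1) cycle=22 dir=E
  2. router=(4,1) cycle=26 dir=E
  3. router=(4,2) cycle=30 dir=N
  4. router=(4,3) cycle=34 dir=N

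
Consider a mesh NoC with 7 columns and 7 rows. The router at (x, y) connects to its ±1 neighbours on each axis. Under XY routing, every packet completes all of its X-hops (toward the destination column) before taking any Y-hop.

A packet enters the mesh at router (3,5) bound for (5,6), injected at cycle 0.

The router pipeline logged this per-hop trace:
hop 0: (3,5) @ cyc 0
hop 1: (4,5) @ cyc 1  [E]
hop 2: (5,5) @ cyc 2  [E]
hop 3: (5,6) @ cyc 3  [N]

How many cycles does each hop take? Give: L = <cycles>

Between hops 0 and 1 the cycle counter advances 1 − 0 = 1.
Each hop adds L, hence L = 1.

L = 1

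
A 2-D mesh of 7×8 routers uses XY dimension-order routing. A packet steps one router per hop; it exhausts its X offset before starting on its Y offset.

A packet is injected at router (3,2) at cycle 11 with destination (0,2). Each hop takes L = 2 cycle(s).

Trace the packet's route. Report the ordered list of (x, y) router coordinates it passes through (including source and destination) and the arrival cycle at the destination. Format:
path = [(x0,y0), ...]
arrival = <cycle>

path = [(3,2), (2,2), (1,2), (0,2)]
arrival = 17

#0 — 3,2 | c11
#1 — 2,2 | c13 | W
#2 — 1,2 | c15 | W
#3 — 0,2 | c17 | W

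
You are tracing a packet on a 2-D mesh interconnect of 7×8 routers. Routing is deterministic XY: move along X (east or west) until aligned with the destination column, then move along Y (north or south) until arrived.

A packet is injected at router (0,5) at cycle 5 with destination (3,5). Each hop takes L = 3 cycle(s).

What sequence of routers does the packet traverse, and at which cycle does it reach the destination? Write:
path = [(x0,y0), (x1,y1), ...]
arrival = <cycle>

path = [(0,5), (1,5), (2,5), (3,5)]
arrival = 14

src (0,5)  cyc=5
E→(1,5)  cyc=8
E→(2,5)  cyc=11
E→(3,5)  cyc=14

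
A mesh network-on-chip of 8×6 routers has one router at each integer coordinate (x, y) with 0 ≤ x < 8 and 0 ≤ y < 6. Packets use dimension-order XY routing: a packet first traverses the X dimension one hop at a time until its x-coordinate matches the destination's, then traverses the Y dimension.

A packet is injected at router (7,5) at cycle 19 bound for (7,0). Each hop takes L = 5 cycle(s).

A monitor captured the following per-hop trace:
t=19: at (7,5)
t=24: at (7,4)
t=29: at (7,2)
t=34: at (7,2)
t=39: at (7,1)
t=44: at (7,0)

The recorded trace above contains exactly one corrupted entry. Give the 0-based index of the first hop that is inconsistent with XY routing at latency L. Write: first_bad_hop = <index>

first_bad_hop = 2

[1] (+0,-1) / 5c ⇒ ok
[2] (+0,-2) / 5c ⇒ BAD: non-unit step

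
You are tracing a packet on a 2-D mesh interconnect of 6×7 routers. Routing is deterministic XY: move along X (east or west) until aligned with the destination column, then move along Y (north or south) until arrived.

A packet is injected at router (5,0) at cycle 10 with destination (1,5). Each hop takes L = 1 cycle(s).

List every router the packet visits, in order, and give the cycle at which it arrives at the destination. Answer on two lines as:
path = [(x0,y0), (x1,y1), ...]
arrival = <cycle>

[0] x=5 y=0 t=10
[1] x=4 y=0 t=11 →W
[2] x=3 y=0 t=12 →W
[3] x=2 y=0 t=13 →W
[4] x=1 y=0 t=14 →W
[5] x=1 y=1 t=15 →N
[6] x=1 y=2 t=16 →N
[7] x=1 y=3 t=17 →N
[8] x=1 y=4 t=18 →N
[9] x=1 y=5 t=19 →N

path = [(5,0), (4,0), (3,0), (2,0), (1,0), (1,1), (1,2), (1,3), (1,4), (1,5)]
arrival = 19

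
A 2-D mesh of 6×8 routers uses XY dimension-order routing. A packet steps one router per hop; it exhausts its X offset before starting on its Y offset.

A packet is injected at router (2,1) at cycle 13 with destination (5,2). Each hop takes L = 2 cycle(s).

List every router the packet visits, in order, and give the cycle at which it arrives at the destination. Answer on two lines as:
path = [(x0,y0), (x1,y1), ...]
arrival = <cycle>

src (2,1)  cyc=13
E→(3,1)  cyc=15
E→(4,1)  cyc=17
E→(5,1)  cyc=19
N→(5,2)  cyc=21

path = [(2,1), (3,1), (4,1), (5,1), (5,2)]
arrival = 21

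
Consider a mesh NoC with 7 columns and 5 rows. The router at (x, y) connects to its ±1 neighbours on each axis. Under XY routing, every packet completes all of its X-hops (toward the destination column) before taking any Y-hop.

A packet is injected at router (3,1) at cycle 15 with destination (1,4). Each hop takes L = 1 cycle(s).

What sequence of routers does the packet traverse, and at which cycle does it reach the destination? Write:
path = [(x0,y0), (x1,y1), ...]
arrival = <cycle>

path = [(3,1), (2,1), (1,1), (1,2), (1,3), (1,4)]
arrival = 20

src (3,1)  cyc=15
W→(2,1)  cyc=16
W→(1,1)  cyc=17
N→(1,2)  cyc=18
N→(1,3)  cyc=19
N→(1,4)  cyc=20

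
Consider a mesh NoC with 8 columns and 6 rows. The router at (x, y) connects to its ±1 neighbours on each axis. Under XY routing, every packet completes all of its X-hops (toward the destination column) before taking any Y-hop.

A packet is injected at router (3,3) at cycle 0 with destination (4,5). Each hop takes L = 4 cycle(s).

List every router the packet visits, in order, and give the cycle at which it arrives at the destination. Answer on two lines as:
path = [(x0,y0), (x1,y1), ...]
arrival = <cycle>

path = [(3,3), (4,3), (4,4), (4,5)]
arrival = 12

t=0: at (3,3)
t=4: at (4,3) after E
t=8: at (4,4) after N
t=12: at (4,5) after N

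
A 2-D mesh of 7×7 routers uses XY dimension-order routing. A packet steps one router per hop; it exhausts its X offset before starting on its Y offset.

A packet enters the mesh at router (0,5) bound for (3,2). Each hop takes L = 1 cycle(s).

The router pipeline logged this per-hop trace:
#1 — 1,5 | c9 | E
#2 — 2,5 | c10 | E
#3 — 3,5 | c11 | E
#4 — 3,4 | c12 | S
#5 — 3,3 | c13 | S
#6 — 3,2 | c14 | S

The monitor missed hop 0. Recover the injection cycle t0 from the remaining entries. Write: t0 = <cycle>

cyc[1] = 9 and cyc[k] = t0 + k·L for every k.
So t0 = 9 − 1·1 = 8.

t0 = 8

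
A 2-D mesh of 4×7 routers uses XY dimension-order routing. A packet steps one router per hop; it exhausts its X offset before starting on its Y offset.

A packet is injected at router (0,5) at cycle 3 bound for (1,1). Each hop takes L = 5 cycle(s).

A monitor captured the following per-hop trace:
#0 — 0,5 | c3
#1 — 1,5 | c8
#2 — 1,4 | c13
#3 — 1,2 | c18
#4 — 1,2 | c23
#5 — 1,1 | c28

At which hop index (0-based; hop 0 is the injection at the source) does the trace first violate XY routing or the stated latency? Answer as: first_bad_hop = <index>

hop 1: step (+1,+0), +5 cyc — ok
hop 2: step (+0,-1), +5 cyc — ok
hop 3: step (+0,-2), +5 cyc — BAD: non-unit step

first_bad_hop = 3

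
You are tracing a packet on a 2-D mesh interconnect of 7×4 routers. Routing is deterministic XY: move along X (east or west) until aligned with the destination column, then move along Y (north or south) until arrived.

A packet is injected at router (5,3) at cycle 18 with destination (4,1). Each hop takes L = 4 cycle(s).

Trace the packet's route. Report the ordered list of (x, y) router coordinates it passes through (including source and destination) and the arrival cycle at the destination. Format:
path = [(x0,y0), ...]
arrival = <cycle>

src (5,3)  cyc=18
W→(4,3)  cyc=22
S→(4,2)  cyc=26
S→(4,1)  cyc=30

path = [(5,3), (4,3), (4,2), (4,1)]
arrival = 30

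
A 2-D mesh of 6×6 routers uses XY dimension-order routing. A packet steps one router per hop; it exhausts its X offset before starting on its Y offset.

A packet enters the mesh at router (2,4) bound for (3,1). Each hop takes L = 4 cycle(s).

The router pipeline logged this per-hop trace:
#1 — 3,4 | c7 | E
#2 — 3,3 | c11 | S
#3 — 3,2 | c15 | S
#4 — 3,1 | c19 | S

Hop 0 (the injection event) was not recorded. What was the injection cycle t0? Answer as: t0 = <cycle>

t0 = 3

At hop 1 the cycle is 7; in general cyc_k = t0 + kL.
Therefore t0 = 7 − L = 3.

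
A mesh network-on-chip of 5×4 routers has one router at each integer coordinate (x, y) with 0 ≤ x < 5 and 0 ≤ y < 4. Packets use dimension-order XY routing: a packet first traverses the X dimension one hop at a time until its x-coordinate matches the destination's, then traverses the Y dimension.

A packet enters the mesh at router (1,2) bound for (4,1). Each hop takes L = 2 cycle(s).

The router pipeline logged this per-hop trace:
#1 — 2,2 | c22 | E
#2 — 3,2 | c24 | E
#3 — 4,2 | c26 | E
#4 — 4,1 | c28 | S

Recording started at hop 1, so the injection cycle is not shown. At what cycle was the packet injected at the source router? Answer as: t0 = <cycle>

t0 = 20

cyc[1] = 22 and cyc[k] = t0 + k·L for every k.
So t0 = 22 − 1·2 = 20.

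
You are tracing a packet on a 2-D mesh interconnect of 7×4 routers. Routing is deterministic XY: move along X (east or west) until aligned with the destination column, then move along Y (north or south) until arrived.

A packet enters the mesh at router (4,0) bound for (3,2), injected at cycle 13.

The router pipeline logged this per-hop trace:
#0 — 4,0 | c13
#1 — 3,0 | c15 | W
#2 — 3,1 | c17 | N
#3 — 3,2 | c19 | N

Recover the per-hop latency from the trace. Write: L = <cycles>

cyc[1] − cyc[0] = 15 − 13 = 2.
Per-hop latency L = Δcyc = 2.

L = 2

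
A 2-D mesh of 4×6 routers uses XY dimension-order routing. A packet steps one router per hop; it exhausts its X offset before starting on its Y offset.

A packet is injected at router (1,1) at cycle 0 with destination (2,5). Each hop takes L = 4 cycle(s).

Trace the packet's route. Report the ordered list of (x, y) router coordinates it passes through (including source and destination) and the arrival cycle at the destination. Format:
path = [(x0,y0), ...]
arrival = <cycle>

path = [(1,1), (2,1), (2,2), (2,3), (2,4), (2,5)]
arrival = 20

#0 — 1,1 | c0
#1 — 2,1 | c4 | E
#2 — 2,2 | c8 | N
#3 — 2,3 | c12 | N
#4 — 2,4 | c16 | N
#5 — 2,5 | c20 | N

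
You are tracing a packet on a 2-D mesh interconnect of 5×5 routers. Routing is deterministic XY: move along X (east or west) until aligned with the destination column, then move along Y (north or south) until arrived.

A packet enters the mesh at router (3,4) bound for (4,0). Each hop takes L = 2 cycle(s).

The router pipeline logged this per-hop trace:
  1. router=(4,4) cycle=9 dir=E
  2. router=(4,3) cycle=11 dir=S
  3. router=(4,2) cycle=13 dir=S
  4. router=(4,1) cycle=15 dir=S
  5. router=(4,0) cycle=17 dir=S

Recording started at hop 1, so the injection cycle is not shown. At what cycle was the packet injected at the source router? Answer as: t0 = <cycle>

The first recorded entry is hop 1 at cycle 9.
Therefore t0 = 9 − L = 7.

t0 = 7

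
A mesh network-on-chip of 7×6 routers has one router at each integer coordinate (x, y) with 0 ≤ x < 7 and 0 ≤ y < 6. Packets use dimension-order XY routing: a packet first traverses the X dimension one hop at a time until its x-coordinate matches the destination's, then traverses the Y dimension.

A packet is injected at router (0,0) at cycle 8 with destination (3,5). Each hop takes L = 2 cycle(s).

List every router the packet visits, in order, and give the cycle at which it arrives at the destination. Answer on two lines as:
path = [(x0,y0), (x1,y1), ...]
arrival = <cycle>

  0. router=(0,0) cycle=8 (inject)
  1. router=(1,0) cycle=10 dir=E
  2. router=(2,0) cycle=12 dir=E
  3. router=(3,0) cycle=14 dir=E
  4. router=(3,1) cycle=16 dir=N
  5. router=(3,2) cycle=18 dir=N
  6. router=(3,3) cycle=20 dir=N
  7. router=(3,4) cycle=22 dir=N
  8. router=(3,5) cycle=24 dir=N

path = [(0,0), (1,0), (2,0), (3,0), (3,1), (3,2), (3,3), (3,4), (3,5)]
arrival = 24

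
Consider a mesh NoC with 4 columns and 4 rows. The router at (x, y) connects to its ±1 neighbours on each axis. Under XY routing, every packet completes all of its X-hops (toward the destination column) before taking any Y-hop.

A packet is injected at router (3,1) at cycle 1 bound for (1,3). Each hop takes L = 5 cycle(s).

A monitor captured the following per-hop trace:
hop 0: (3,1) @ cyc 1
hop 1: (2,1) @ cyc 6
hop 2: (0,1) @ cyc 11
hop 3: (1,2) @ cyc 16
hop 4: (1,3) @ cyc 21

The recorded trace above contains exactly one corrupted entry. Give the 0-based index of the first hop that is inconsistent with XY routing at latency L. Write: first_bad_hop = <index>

check 1→ d=(-1,0) cyc+5: ok
check 2→ d=(-2,0) cyc+5: BAD: non-unit step

first_bad_hop = 2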